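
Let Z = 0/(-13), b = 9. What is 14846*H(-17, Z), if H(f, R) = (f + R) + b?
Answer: -118768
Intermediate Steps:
Z = 0 (Z = 0*(-1/13) = 0)
H(f, R) = 9 + R + f (H(f, R) = (f + R) + 9 = (R + f) + 9 = 9 + R + f)
14846*H(-17, Z) = 14846*(9 + 0 - 17) = 14846*(-8) = -118768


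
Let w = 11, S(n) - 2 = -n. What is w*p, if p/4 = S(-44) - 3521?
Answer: -152900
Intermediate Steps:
S(n) = 2 - n
p = -13900 (p = 4*((2 - 1*(-44)) - 3521) = 4*((2 + 44) - 3521) = 4*(46 - 3521) = 4*(-3475) = -13900)
w*p = 11*(-13900) = -152900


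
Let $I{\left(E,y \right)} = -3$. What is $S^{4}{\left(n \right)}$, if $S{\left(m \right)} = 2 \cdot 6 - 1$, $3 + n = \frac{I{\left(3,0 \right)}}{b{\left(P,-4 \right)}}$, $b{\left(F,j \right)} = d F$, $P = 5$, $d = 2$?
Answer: $14641$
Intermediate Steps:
$b{\left(F,j \right)} = 2 F$
$n = - \frac{33}{10}$ ($n = -3 - \frac{3}{2 \cdot 5} = -3 - \frac{3}{10} = - \frac{33}{10} \approx -3.3$)
$S{\left(m \right)} = 11$ ($S{\left(m \right)} = 12 - 1 = 11$)
$S^{4}{\left(n \right)} = 11^{4} = 14641$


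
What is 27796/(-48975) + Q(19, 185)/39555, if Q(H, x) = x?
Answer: -72694027/129147075 ≈ -0.56288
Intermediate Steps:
27796/(-48975) + Q(19, 185)/39555 = 27796/(-48975) + 185/39555 = 27796*(-1/48975) + 185*(1/39555) = -27796/48975 + 37/7911 = -72694027/129147075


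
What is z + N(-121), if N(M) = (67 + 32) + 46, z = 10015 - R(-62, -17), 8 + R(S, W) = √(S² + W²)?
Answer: 10168 - √4133 ≈ 10104.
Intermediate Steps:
R(S, W) = -8 + √(S² + W²)
z = 10023 - √4133 (z = 10015 - (-8 + √((-62)² + (-17)²)) = 10015 - (-8 + √(3844 + 289)) = 10015 - (-8 + √4133) = 10015 + (8 - √4133) = 10023 - √4133 ≈ 9958.7)
N(M) = 145 (N(M) = 99 + 46 = 145)
z + N(-121) = (10023 - √4133) + 145 = 10168 - √4133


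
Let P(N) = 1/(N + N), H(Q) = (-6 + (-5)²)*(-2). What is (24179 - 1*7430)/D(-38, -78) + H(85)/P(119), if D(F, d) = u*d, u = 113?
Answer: -26576855/2938 ≈ -9045.9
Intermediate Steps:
D(F, d) = 113*d
H(Q) = -38 (H(Q) = (-6 + 25)*(-2) = 19*(-2) = -38)
P(N) = 1/(2*N)
(24179 - 1*7430)/D(-38, -78) + H(85)/P(119) = (24179 - 1*7430)/((113*(-78))) - 38/((½)/119) = (24179 - 7430)/(-8814) - 38/((½)*(1/119)) = 16749*(-1/8814) - 38/1/238 = -5583/2938 - 38*238 = -5583/2938 - 9044 = -26576855/2938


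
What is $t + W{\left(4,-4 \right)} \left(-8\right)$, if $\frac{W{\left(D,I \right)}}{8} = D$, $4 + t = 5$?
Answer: $-255$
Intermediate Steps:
$t = 1$ ($t = -4 + 5 = 1$)
$W{\left(D,I \right)} = 8 D$
$t + W{\left(4,-4 \right)} \left(-8\right) = 1 + 8 \cdot 4 \left(-8\right) = 1 + 32 \left(-8\right) = 1 - 256 = -255$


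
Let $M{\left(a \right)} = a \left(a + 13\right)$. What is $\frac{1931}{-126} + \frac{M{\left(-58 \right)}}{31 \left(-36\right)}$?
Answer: $- \frac{34498}{1953} \approx -17.664$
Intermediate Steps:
$M{\left(a \right)} = a \left(13 + a\right)$
$\frac{1931}{-126} + \frac{M{\left(-58 \right)}}{31 \left(-36\right)} = \frac{1931}{-126} + \frac{\left(-58\right) \left(13 - 58\right)}{31 \left(-36\right)} = 1931 \left(- \frac{1}{126}\right) + \frac{\left(-58\right) \left(-45\right)}{-1116} = - \frac{1931}{126} + 2610 \left(- \frac{1}{1116}\right) = - \frac{1931}{126} - \frac{145}{62} = - \frac{34498}{1953}$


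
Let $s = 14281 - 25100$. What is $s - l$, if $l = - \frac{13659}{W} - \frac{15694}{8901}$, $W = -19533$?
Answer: $- \frac{626947115228}{57954411} \approx -10818.0$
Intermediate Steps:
$s = -10819$
$l = - \frac{61657381}{57954411}$ ($l = - \frac{13659}{-19533} - \frac{15694}{8901} = \left(-13659\right) \left(- \frac{1}{19533}\right) - \frac{15694}{8901} = \frac{4553}{6511} - \frac{15694}{8901} = - \frac{61657381}{57954411} \approx -1.0639$)
$s - l = -10819 - - \frac{61657381}{57954411} = -10819 + \frac{61657381}{57954411} = - \frac{626947115228}{57954411}$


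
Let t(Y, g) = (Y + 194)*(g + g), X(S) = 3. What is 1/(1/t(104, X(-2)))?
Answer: 1788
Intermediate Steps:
t(Y, g) = 2*g*(194 + Y) (t(Y, g) = (194 + Y)*(2*g) = 2*g*(194 + Y))
1/(1/t(104, X(-2))) = 1/(1/(2*3*(194 + 104))) = 1/(1/(2*3*298)) = 1/(1/1788) = 1788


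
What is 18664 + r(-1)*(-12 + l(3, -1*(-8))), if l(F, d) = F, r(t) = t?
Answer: 18673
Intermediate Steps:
18664 + r(-1)*(-12 + l(3, -1*(-8))) = 18664 - (-12 + 3) = 18664 - 1*(-9) = 18664 + 9 = 18673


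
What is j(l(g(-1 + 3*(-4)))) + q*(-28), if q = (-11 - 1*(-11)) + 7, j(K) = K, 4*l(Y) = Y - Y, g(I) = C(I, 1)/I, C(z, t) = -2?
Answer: -196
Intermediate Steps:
g(I) = -2/I
l(Y) = 0 (l(Y) = (Y - Y)/4 = (¼)*0 = 0)
q = 7 (q = (-11 + 11) + 7 = 0 + 7 = 7)
j(l(g(-1 + 3*(-4)))) + q*(-28) = 0 + 7*(-28) = 0 - 196 = -196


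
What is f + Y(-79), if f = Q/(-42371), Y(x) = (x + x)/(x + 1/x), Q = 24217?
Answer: 188856154/132239891 ≈ 1.4281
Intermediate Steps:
Y(x) = 2*x/(x + 1/x) (Y(x) = (2*x)/(x + 1/x) = 2*x/(x + 1/x))
f = -24217/42371 (f = 24217/(-42371) = 24217*(-1/42371) = -24217/42371 ≈ -0.57155)
f + Y(-79) = -24217/42371 + 2*(-79)²/(1 + (-79)²) = -24217/42371 + 2*6241/(1 + 6241) = -24217/42371 + 2*6241/6242 = -24217/42371 + 2*6241*(1/6242) = -24217/42371 + 6241/3121 = 188856154/132239891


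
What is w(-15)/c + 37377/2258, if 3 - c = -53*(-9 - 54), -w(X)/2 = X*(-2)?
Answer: 2600524/156931 ≈ 16.571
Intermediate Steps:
w(X) = 4*X (w(X) = -2*X*(-2) = -(-4)*X = 4*X)
c = -3336 (c = 3 - (-53)*(-9 - 54) = 3 - (-53)*(-63) = 3 - 1*3339 = 3 - 3339 = -3336)
w(-15)/c + 37377/2258 = (4*(-15))/(-3336) + 37377/2258 = -60*(-1/3336) + 37377*(1/2258) = 5/278 + 37377/2258 = 2600524/156931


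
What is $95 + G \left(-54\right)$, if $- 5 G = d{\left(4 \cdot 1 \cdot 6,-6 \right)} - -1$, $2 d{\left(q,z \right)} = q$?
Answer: $\frac{1177}{5} \approx 235.4$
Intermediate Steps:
$d{\left(q,z \right)} = \frac{q}{2}$
$G = - \frac{13}{5}$ ($G = - \frac{\frac{4 \cdot 1 \cdot 6}{2} - -1}{5} = - \frac{\frac{4 \cdot 6}{2} + 1}{5} = - \frac{\frac{1}{2} \cdot 24 + 1}{5} = - \frac{12 + 1}{5} = \left(- \frac{1}{5}\right) 13 = - \frac{13}{5} \approx -2.6$)
$95 + G \left(-54\right) = 95 - - \frac{702}{5} = 95 + \frac{702}{5} = \frac{1177}{5}$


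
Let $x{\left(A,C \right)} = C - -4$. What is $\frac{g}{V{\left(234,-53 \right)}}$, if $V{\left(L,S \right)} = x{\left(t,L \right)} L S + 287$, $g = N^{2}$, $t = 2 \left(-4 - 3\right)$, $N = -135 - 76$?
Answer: $- \frac{44521}{2951389} \approx -0.015085$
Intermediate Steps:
$N = -211$
$t = -14$ ($t = 2 \left(-7\right) = -14$)
$x{\left(A,C \right)} = 4 + C$ ($x{\left(A,C \right)} = C + 4 = 4 + C$)
$g = 44521$ ($g = \left(-211\right)^{2} = 44521$)
$V{\left(L,S \right)} = 287 + L S \left(4 + L\right)$ ($V{\left(L,S \right)} = \left(4 + L\right) L S + 287 = L \left(4 + L\right) S + 287 = L S \left(4 + L\right) + 287 = 287 + L S \left(4 + L\right)$)
$\frac{g}{V{\left(234,-53 \right)}} = \frac{44521}{287 + 234 \left(-53\right) \left(4 + 234\right)} = \frac{44521}{287 + 234 \left(-53\right) 238} = \frac{44521}{287 - 2951676} = \frac{44521}{-2951389} = 44521 \left(- \frac{1}{2951389}\right) = - \frac{44521}{2951389}$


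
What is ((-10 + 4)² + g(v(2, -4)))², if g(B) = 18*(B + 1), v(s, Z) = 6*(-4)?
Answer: 142884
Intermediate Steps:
v(s, Z) = -24
g(B) = 18 + 18*B (g(B) = 18*(1 + B) = 18 + 18*B)
((-10 + 4)² + g(v(2, -4)))² = ((-10 + 4)² + (18 + 18*(-24)))² = ((-6)² + (18 - 432))² = (36 - 414)² = (-378)² = 142884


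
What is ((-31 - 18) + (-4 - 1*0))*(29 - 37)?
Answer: 424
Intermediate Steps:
((-31 - 18) + (-4 - 1*0))*(29 - 37) = (-49 + (-4 + 0))*(-8) = (-49 - 4)*(-8) = -53*(-8) = 424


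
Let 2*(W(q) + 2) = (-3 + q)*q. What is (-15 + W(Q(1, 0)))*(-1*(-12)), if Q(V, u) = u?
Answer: -204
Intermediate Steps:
W(q) = -2 + q*(-3 + q)/2 (W(q) = -2 + ((-3 + q)*q)/2 = -2 + (q*(-3 + q))/2 = -2 + q*(-3 + q)/2)
(-15 + W(Q(1, 0)))*(-1*(-12)) = (-15 + (-2 + (½)*0² - 3/2*0))*(-1*(-12)) = (-15 + (-2 + (½)*0 + 0))*12 = (-15 + (-2 + 0 + 0))*12 = (-15 - 2)*12 = -17*12 = -204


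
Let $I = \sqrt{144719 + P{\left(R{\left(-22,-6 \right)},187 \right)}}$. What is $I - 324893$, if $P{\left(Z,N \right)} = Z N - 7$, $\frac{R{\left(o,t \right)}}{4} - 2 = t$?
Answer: $-324893 + 2 \sqrt{35430} \approx -3.2452 \cdot 10^{5}$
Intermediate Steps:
$R{\left(o,t \right)} = 8 + 4 t$
$P{\left(Z,N \right)} = -7 + N Z$ ($P{\left(Z,N \right)} = N Z - 7 = -7 + N Z$)
$I = 2 \sqrt{35430}$ ($I = \sqrt{144719 + \left(-7 + 187 \left(8 + 4 \left(-6\right)\right)\right)} = \sqrt{144719 + \left(-7 + 187 \left(8 - 24\right)\right)} = \sqrt{144719 + \left(-7 + 187 \left(-16\right)\right)} = \sqrt{144719 - 2999} = \sqrt{141720} = 2 \sqrt{35430} \approx 376.46$)
$I - 324893 = 2 \sqrt{35430} - 324893 = -324893 + 2 \sqrt{35430}$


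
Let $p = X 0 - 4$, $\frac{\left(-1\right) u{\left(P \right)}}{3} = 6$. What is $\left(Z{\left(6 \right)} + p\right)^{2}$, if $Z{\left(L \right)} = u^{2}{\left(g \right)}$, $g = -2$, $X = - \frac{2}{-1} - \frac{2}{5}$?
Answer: $102400$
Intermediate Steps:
$X = \frac{8}{5}$ ($X = \left(-2\right) \left(-1\right) - \frac{2}{5} = 2 - \frac{2}{5} = \frac{8}{5} \approx 1.6$)
$u{\left(P \right)} = -18$ ($u{\left(P \right)} = \left(-3\right) 6 = -18$)
$p = -4$ ($p = \frac{8}{5} \cdot 0 - 4 = 0 - 4 = -4$)
$Z{\left(L \right)} = 324$ ($Z{\left(L \right)} = \left(-18\right)^{2} = 324$)
$\left(Z{\left(6 \right)} + p\right)^{2} = \left(324 - 4\right)^{2} = 320^{2} = 102400$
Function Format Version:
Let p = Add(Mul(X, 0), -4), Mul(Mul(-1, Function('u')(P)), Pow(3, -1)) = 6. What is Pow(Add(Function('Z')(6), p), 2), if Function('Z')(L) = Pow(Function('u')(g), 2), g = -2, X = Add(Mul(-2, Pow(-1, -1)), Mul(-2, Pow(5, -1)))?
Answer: 102400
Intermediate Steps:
X = Rational(8, 5) (X = Add(Mul(-2, -1), Mul(-2, Rational(1, 5))) = Add(2, Rational(-2, 5)) = Rational(8, 5) ≈ 1.6000)
Function('u')(P) = -18 (Function('u')(P) = Mul(-3, 6) = -18)
p = -4 (p = Add(Mul(Rational(8, 5), 0), -4) = Add(0, -4) = -4)
Function('Z')(L) = 324 (Function('Z')(L) = Pow(-18, 2) = 324)
Pow(Add(Function('Z')(6), p), 2) = Pow(Add(324, -4), 2) = Pow(320, 2) = 102400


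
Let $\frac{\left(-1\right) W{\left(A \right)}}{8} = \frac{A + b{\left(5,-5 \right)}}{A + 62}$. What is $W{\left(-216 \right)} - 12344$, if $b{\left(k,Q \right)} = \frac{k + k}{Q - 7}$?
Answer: $- \frac{2854066}{231} \approx -12355.0$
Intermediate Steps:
$b{\left(k,Q \right)} = \frac{2 k}{-7 + Q}$
$W{\left(A \right)} = - \frac{8 \left(- \frac{5}{6} + A\right)}{62 + A}$ ($W{\left(A \right)} = - 8 \frac{A + 2 \cdot 5 \frac{1}{-7 - 5}}{A + 62} = - 8 \frac{A + 2 \cdot 5 \frac{1}{-12}}{62 + A} = - 8 \frac{A + 2 \cdot 5 \left(- \frac{1}{12}\right)}{62 + A} = - 8 \frac{A - \frac{5}{6}}{62 + A} = - 8 \frac{- \frac{5}{6} + A}{62 + A} = - \frac{8 \left(- \frac{5}{6} + A\right)}{62 + A}$)
$W{\left(-216 \right)} - 12344 = \frac{4 \left(5 - -1296\right)}{3 \left(62 - 216\right)} - 12344 = \frac{4 \left(5 + 1296\right)}{3 \left(-154\right)} - 12344 = \frac{4}{3} \left(- \frac{1}{154}\right) 1301 - 12344 = - \frac{2602}{231} - 12344 = - \frac{2854066}{231}$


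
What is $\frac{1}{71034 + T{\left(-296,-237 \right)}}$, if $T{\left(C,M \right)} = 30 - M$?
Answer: $\frac{1}{71301} \approx 1.4025 \cdot 10^{-5}$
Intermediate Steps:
$\frac{1}{71034 + T{\left(-296,-237 \right)}} = \frac{1}{71034 + \left(30 - -237\right)} = \frac{1}{71034 + \left(30 + 237\right)} = \frac{1}{71034 + 267} = \frac{1}{71301}$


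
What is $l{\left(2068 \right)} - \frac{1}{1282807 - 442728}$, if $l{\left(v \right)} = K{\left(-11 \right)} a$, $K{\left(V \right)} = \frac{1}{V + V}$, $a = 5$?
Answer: $- \frac{4200417}{18481738} \approx -0.22727$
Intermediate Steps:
$K{\left(V \right)} = \frac{1}{2 V}$
$l{\left(v \right)} = - \frac{5}{22}$ ($l{\left(v \right)} = \frac{1}{2 \left(-11\right)} 5 = \frac{1}{2} \left(- \frac{1}{11}\right) 5 = \left(- \frac{1}{22}\right) 5 = - \frac{5}{22}$)
$l{\left(2068 \right)} - \frac{1}{1282807 - 442728} = - \frac{5}{22} - \frac{1}{1282807 - 442728} = - \frac{5}{22} - \frac{1}{840079} = - \frac{4200417}{18481738}$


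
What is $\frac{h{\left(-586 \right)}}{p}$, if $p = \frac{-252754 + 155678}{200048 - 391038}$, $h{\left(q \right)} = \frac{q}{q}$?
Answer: $\frac{95495}{48538} \approx 1.9674$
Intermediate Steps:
$h{\left(q \right)} = 1$
$p = \frac{48538}{95495}$ ($p = - \frac{97076}{-190990} = \left(-97076\right) \left(- \frac{1}{190990}\right) = \frac{48538}{95495} \approx 0.50828$)
$\frac{h{\left(-586 \right)}}{p} = 1 \frac{1}{\frac{48538}{95495}} = 1 \cdot \frac{95495}{48538} = \frac{95495}{48538}$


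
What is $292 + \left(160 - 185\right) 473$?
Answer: $-11533$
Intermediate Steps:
$292 + \left(160 - 185\right) 473 = 292 - 11825 = -11533$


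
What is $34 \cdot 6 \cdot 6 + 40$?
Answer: $1264$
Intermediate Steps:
$34 \cdot 6 \cdot 6 + 40 = 34 \cdot 36 + 40 = 1224 + 40 = 1264$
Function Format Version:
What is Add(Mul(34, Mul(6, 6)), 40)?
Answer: 1264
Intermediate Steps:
Add(Mul(34, Mul(6, 6)), 40) = Add(Mul(34, 36), 40) = Add(1224, 40) = 1264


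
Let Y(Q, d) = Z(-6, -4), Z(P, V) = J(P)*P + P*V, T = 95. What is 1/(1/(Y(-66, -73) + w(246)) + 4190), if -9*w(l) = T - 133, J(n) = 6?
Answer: 70/293291 ≈ 0.00023867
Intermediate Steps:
w(l) = 38/9 (w(l) = -(95 - 133)/9 = -1/9*(-38) = 38/9)
Z(P, V) = 6*P + P*V
Y(Q, d) = -12 (Y(Q, d) = -6*(6 - 4) = -6*2 = -12)
1/(1/(Y(-66, -73) + w(246)) + 4190) = 1/(1/(-12 + 38/9) + 4190) = 1/(1/(-70/9) + 4190) = 1/(-9/70 + 4190) = 1/(293291/70) = 70/293291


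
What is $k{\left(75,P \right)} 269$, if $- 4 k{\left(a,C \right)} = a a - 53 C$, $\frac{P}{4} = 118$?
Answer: $\frac{5216179}{4} \approx 1.304 \cdot 10^{6}$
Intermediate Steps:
$P = 472$ ($P = 4 \cdot 118 = 472$)
$k{\left(a,C \right)} = - \frac{a^{2}}{4} + \frac{53 C}{4}$ ($k{\left(a,C \right)} = - \frac{a a - 53 C}{4} = - \frac{a^{2} - 53 C}{4} = - \frac{a^{2}}{4} + \frac{53 C}{4}$)
$k{\left(75,P \right)} 269 = \left(- \frac{75^{2}}{4} + \frac{53}{4} \cdot 472\right) 269 = \left(\left(- \frac{1}{4}\right) 5625 + 6254\right) 269 = \left(- \frac{5625}{4} + 6254\right) 269 = \frac{19391}{4} \cdot 269 = \frac{5216179}{4}$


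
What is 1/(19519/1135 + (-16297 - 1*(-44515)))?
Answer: 1135/32046949 ≈ 3.5417e-5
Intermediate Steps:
1/(19519/1135 + (-16297 - 1*(-44515))) = 1/(19519*(1/1135) + (-16297 + 44515)) = 1/(19519/1135 + 28218) = 1/(32046949/1135) = 1135/32046949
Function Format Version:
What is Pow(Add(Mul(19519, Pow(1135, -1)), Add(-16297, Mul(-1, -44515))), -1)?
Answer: Rational(1135, 32046949) ≈ 3.5417e-5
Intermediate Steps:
Pow(Add(Mul(19519, Pow(1135, -1)), Add(-16297, Mul(-1, -44515))), -1) = Pow(Add(Mul(19519, Rational(1, 1135)), Add(-16297, 44515)), -1) = Pow(Add(Rational(19519, 1135), 28218), -1) = Pow(Rational(32046949, 1135), -1) = Rational(1135, 32046949)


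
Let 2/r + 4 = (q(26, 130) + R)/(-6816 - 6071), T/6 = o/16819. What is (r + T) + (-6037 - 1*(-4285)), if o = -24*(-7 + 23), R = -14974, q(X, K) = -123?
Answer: -1074615010498/613069369 ≈ -1752.8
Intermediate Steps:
o = -384 (o = -24*16 = -384)
T = -2304/16819 (T = 6*(-384/16819) = -2304/16819 ≈ -0.13699)
r = -25774/36451 (r = 2/(-4 + (-123 - 14974)/(-6816 - 6071)) = 2/(-4 - 15097/(-12887)) = 2/(-4 - 15097*(-1/12887)) = 2/(-4 + 15097/12887) = 2/(-36451/12887) = 2*(-12887/36451) = -25774/36451 ≈ -0.70709)
(r + T) + (-6037 - 1*(-4285)) = (-25774/36451 - 2304/16819) + (-6037 - 1*(-4285)) = -517476010/613069369 + (-6037 + 4285) = -517476010/613069369 - 1752 = -1074615010498/613069369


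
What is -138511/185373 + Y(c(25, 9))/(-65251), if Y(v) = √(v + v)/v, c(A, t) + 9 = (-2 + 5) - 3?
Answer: -138511/185373 + I*√2/195753 ≈ -0.7472 + 7.2245e-6*I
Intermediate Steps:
c(A, t) = -9 (c(A, t) = -9 + ((-2 + 5) - 3) = -9 + (3 - 3) = -9 + 0 = -9)
Y(v) = √2/√v (Y(v) = √(2*v)/v = (√2*√v)/v = √2/√v)
-138511/185373 + Y(c(25, 9))/(-65251) = -138511/185373 + (√2/√(-9))/(-65251) = -138511*1/185373 + (√2*(-I/3))*(-1/65251) = -138511/185373 - I*√2/3*(-1/65251) = -138511/185373 + I*√2/195753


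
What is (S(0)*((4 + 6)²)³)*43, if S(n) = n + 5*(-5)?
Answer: -1075000000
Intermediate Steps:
S(n) = -25 + n (S(n) = n - 25 = -25 + n)
(S(0)*((4 + 6)²)³)*43 = ((-25 + 0)*((4 + 6)²)³)*43 = -25*(10²)³*43 = -25*100³*43 = -25*1000000*43 = -25000000*43 = -1075000000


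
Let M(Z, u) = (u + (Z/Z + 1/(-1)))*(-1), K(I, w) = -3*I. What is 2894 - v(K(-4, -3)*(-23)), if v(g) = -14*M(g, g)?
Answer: 6758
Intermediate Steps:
M(Z, u) = -u (M(Z, u) = (u + (1 + 1*(-1)))*(-1) = (u + (1 - 1))*(-1) = (u + 0)*(-1) = u*(-1) = -u)
v(g) = 14*g (v(g) = -(-14)*g = 14*g)
2894 - v(K(-4, -3)*(-23)) = 2894 - 14*-3*(-4)*(-23) = 2894 - 14*12*(-23) = 2894 - 14*(-276) = 2894 - 1*(-3864) = 2894 + 3864 = 6758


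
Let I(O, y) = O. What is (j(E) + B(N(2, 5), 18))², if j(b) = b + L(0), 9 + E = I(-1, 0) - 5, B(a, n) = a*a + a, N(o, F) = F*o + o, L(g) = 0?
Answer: 19881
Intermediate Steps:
N(o, F) = o + F*o
B(a, n) = a + a² (B(a, n) = a² + a = a + a²)
E = -15 (E = -9 + (-1 - 5) = -9 - 6 = -15)
j(b) = b (j(b) = b + 0 = b)
(j(E) + B(N(2, 5), 18))² = (-15 + (2*(1 + 5))*(1 + 2*(1 + 5)))² = (-15 + (2*6)*(1 + 2*6))² = (-15 + 12*(1 + 12))² = (-15 + 12*13)² = (-15 + 156)² = 141² = 19881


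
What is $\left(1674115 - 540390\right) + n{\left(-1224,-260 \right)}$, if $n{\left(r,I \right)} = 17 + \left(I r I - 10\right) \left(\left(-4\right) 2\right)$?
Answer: $663073022$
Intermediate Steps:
$n{\left(r,I \right)} = 97 - 8 r I^{2}$ ($n{\left(r,I \right)} = 17 + \left(r I^{2} - 10\right) \left(-8\right) = 17 + \left(-10 + r I^{2}\right) \left(-8\right) = 17 - \left(-80 + 8 r I^{2}\right) = 97 - 8 r I^{2}$)
$\left(1674115 - 540390\right) + n{\left(-1224,-260 \right)} = \left(1674115 - 540390\right) - \left(-97 - 9792 \left(-260\right)^{2}\right) = 1133725 - \left(-97 - 661939200\right) = 1133725 + \left(97 + 661939200\right) = 1133725 + 661939297 = 663073022$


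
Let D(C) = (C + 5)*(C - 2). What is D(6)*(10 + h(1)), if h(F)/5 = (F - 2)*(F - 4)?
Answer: 1100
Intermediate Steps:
D(C) = (-2 + C)*(5 + C) (D(C) = (5 + C)*(-2 + C) = (-2 + C)*(5 + C))
h(F) = 5*(-4 + F)*(-2 + F) (h(F) = 5*((F - 2)*(F - 4)) = 5*((-2 + F)*(-4 + F)) = 5*((-4 + F)*(-2 + F)) = 5*(-4 + F)*(-2 + F))
D(6)*(10 + h(1)) = (-10 + 6² + 3*6)*(10 + (40 - 30*1 + 5*1²)) = (-10 + 36 + 18)*(10 + (40 - 30 + 5*1)) = 44*(10 + (40 - 30 + 5)) = 44*(10 + 15) = 44*25 = 1100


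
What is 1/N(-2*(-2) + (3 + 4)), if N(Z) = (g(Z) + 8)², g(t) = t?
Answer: 1/361 ≈ 0.0027701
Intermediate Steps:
N(Z) = (8 + Z)² (N(Z) = (Z + 8)² = (8 + Z)²)
1/N(-2*(-2) + (3 + 4)) = 1/((8 + (-2*(-2) + (3 + 4)))²) = 1/((8 + (4 + 7))²) = 1/((8 + 11)²) = 1/(19²) = 1/361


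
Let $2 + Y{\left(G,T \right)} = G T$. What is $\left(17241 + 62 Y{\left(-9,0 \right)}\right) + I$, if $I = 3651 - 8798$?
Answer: $11970$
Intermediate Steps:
$I = -5147$
$Y{\left(G,T \right)} = -2 + G T$
$\left(17241 + 62 Y{\left(-9,0 \right)}\right) + I = \left(17241 + 62 \left(-2 - 0\right)\right) - 5147 = \left(17241 + 62 \left(-2 + 0\right)\right) - 5147 = \left(17241 + 62 \left(-2\right)\right) - 5147 = \left(17241 - 124\right) - 5147 = 17117 - 5147 = 11970$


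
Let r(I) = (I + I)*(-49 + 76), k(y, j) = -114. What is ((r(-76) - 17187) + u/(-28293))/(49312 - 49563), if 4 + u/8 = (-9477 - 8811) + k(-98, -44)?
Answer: 602239015/7101543 ≈ 84.804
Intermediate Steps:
r(I) = 54*I (r(I) = (2*I)*27 = 54*I)
u = -147248 (u = -32 + 8*((-9477 - 8811) - 114) = -32 + 8*(-18288 - 114) = -32 + 8*(-18402) = -32 - 147216 = -147248)
((r(-76) - 17187) + u/(-28293))/(49312 - 49563) = ((54*(-76) - 17187) - 147248/(-28293))/(49312 - 49563) = ((-4104 - 17187) - 147248*(-1/28293))/(-251) = (-21291 + 147248/28293)*(-1/251) = -602239015/28293*(-1/251) = 602239015/7101543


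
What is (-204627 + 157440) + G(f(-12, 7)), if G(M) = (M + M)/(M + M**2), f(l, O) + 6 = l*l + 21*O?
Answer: -6747740/143 ≈ -47187.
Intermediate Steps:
f(l, O) = -6 + l**2 + 21*O (f(l, O) = -6 + (l*l + 21*O) = -6 + (l**2 + 21*O) = -6 + l**2 + 21*O)
G(M) = 2*M/(M + M**2) (G(M) = (2*M)/(M + M**2) = 2*M/(M + M**2))
(-204627 + 157440) + G(f(-12, 7)) = (-204627 + 157440) + 2/(1 + (-6 + (-12)**2 + 21*7)) = -47187 + 2/(1 + (-6 + 144 + 147)) = -47187 + 2/(1 + 285) = -47187 + 2/286 = -47187 + 2*(1/286) = -47187 + 1/143 = -6747740/143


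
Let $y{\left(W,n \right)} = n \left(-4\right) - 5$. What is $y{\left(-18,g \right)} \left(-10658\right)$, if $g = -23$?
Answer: $-927246$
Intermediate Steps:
$y{\left(W,n \right)} = -5 - 4 n$ ($y{\left(W,n \right)} = - 4 n - 5 = -5 - 4 n$)
$y{\left(-18,g \right)} \left(-10658\right) = \left(-5 - -92\right) \left(-10658\right) = \left(-5 + 92\right) \left(-10658\right) = 87 \left(-10658\right) = -927246$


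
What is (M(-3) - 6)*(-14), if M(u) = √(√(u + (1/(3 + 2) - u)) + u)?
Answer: 84 - 14*5^(¾)*√(1 - 3*√5)/5 ≈ 84.0 - 22.368*I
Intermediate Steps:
M(u) = √(u + √5/5) (M(u) = √(√(u + (1/5 - u)) + u) = √(√(u + (⅕ - u)) + u) = √(√(⅕) + u) = √(√5/5 + u) = √(u + √5/5))
(M(-3) - 6)*(-14) = (5^(¾)*√(1 - 3*√5)/5 - 6)*(-14) = (-6 + 5^(¾)*√(1 - 3*√5)/5)*(-14) = 84 - 14*5^(¾)*√(1 - 3*√5)/5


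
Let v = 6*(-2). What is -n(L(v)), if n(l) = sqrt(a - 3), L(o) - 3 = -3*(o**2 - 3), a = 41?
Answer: -sqrt(38) ≈ -6.1644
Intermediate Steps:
v = -12
L(o) = 12 - 3*o**2 (L(o) = 3 - 3*(o**2 - 3) = 3 - 3*(-3 + o**2) = 3 + (9 - 3*o**2) = 12 - 3*o**2)
n(l) = sqrt(38) (n(l) = sqrt(41 - 3) = sqrt(38))
-n(L(v)) = -sqrt(38)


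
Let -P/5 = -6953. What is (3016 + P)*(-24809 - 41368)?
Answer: -2500233237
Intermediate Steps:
P = 34765 (P = -5*(-6953) = 34765)
(3016 + P)*(-24809 - 41368) = (3016 + 34765)*(-24809 - 41368) = 37781*(-66177) = -2500233237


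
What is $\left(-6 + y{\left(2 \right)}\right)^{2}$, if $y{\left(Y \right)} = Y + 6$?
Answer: $4$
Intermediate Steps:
$y{\left(Y \right)} = 6 + Y$
$\left(-6 + y{\left(2 \right)}\right)^{2} = \left(-6 + \left(6 + 2\right)\right)^{2} = \left(-6 + 8\right)^{2} = 2^{2} = 4$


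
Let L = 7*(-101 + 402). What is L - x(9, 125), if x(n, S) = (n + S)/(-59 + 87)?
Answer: 29431/14 ≈ 2102.2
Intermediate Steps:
x(n, S) = S/28 + n/28 (x(n, S) = (S + n)/28 = (S + n)*(1/28) = S/28 + n/28)
L = 2107 (L = 7*301 = 2107)
L - x(9, 125) = 2107 - ((1/28)*125 + (1/28)*9) = 2107 - (125/28 + 9/28) = 2107 - 1*67/14 = 2107 - 67/14 = 29431/14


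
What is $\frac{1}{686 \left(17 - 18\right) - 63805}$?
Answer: $- \frac{1}{64491} \approx -1.5506 \cdot 10^{-5}$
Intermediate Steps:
$\frac{1}{686 \left(17 - 18\right) - 63805} = \frac{1}{686 \left(-1\right) - 63805} = \frac{1}{-686 - 63805} = \frac{1}{-64491} = - \frac{1}{64491}$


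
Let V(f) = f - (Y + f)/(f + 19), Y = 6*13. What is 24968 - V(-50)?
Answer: 775530/31 ≈ 25017.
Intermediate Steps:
Y = 78
V(f) = f - (78 + f)/(19 + f) (V(f) = f - (78 + f)/(f + 19) = f - (78 + f)/(19 + f))
24968 - V(-50) = 24968 - (-78 + (-50)² + 18*(-50))/(19 - 50) = 24968 - (-78 + 2500 - 900)/(-31) = 24968 - (-1)*1522/31 = 24968 - 1*(-1522/31) = 24968 + 1522/31 = 775530/31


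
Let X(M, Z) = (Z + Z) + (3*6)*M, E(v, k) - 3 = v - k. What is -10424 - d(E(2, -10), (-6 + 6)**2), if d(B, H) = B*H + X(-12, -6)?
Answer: -10196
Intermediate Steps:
E(v, k) = 3 + v - k (E(v, k) = 3 + (v - k) = 3 + v - k)
X(M, Z) = 2*Z + 18*M
d(B, H) = -228 + B*H (d(B, H) = B*H + (2*(-6) + 18*(-12)) = B*H + (-12 - 216) = B*H - 228 = -228 + B*H)
-10424 - d(E(2, -10), (-6 + 6)**2) = -10424 - (-228 + (3 + 2 - 1*(-10))*(-6 + 6)**2) = -10424 - (-228 + (3 + 2 + 10)*0**2) = -10424 - (-228 + 15*0) = -10424 - (-228 + 0) = -10424 - 1*(-228) = -10424 + 228 = -10196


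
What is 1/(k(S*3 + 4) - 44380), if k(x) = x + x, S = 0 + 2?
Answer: -1/44360 ≈ -2.2543e-5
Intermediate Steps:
S = 2
k(x) = 2*x
1/(k(S*3 + 4) - 44380) = 1/(2*(2*3 + 4) - 44380) = 1/(2*(6 + 4) - 44380) = 1/(2*10 - 44380) = 1/(20 - 44380) = 1/(-44360) = -1/44360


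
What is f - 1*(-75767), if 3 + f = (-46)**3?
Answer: -21572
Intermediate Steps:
f = -97339 (f = -3 + (-46)**3 = -3 - 97336 = -97339)
f - 1*(-75767) = -97339 - 1*(-75767) = -97339 + 75767 = -21572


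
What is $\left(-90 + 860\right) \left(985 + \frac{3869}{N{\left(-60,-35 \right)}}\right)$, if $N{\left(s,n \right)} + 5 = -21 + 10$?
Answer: $\frac{4578035}{8} \approx 5.7225 \cdot 10^{5}$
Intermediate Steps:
$N{\left(s,n \right)} = -16$ ($N{\left(s,n \right)} = -5 + \left(-21 + 10\right) = -5 - 11 = -16$)
$\left(-90 + 860\right) \left(985 + \frac{3869}{N{\left(-60,-35 \right)}}\right) = \left(-90 + 860\right) \left(985 + \frac{3869}{-16}\right) = 770 \left(985 + 3869 \left(- \frac{1}{16}\right)\right) = 770 \left(985 - \frac{3869}{16}\right) = 770 \cdot \frac{11891}{16} = \frac{4578035}{8}$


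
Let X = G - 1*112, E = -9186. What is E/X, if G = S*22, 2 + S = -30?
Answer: 1531/136 ≈ 11.257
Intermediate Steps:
S = -32 (S = -2 - 30 = -32)
G = -704 (G = -32*22 = -704)
X = -816 (X = -704 - 1*112 = -704 - 112 = -816)
E/X = -9186/(-816) = -9186*(-1/816) = 1531/136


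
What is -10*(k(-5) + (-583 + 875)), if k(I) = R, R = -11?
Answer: -2810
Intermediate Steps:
k(I) = -11
-10*(k(-5) + (-583 + 875)) = -10*(-11 + (-583 + 875)) = -10*(-11 + 292) = -10*281 = -2810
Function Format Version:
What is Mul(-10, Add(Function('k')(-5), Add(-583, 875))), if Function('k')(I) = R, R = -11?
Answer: -2810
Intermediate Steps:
Function('k')(I) = -11
Mul(-10, Add(Function('k')(-5), Add(-583, 875))) = Mul(-10, Add(-11, Add(-583, 875))) = Mul(-10, Add(-11, 292)) = Mul(-10, 281) = -2810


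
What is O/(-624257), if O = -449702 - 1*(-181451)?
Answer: 268251/624257 ≈ 0.42971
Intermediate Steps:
O = -268251 (O = -449702 + 181451 = -268251)
O/(-624257) = -268251/(-624257) = -268251*(-1/624257) = 268251/624257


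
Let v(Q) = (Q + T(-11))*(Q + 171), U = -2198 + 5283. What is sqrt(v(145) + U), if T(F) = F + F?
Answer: sqrt(41953) ≈ 204.82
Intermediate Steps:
T(F) = 2*F
U = 3085
v(Q) = (-22 + Q)*(171 + Q) (v(Q) = (Q + 2*(-11))*(Q + 171) = (Q - 22)*(171 + Q) = (-22 + Q)*(171 + Q))
sqrt(v(145) + U) = sqrt((-3762 + 145**2 + 149*145) + 3085) = sqrt((-3762 + 21025 + 21605) + 3085) = sqrt(38868 + 3085) = sqrt(41953)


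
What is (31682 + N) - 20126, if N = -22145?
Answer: -10589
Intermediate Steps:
(31682 + N) - 20126 = (31682 - 22145) - 20126 = 9537 - 20126 = -10589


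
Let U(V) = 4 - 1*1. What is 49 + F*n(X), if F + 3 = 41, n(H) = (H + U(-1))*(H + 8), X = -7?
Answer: -103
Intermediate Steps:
U(V) = 3 (U(V) = 4 - 1 = 3)
n(H) = (3 + H)*(8 + H) (n(H) = (H + 3)*(H + 8) = (3 + H)*(8 + H))
F = 38 (F = -3 + 41 = 38)
49 + F*n(X) = 49 + 38*(24 + (-7)² + 11*(-7)) = 49 + 38*(24 + 49 - 77) = 49 + 38*(-4) = 49 - 152 = -103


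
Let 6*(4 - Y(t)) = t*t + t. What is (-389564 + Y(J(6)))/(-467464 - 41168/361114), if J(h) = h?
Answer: 70339048819/84403918032 ≈ 0.83336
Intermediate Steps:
Y(t) = 4 - t/6 - t²/6 (Y(t) = 4 - (t*t + t)/6 = 4 - (t² + t)/6 = 4 - (t + t²)/6 = 4 + (-t/6 - t²/6) = 4 - t/6 - t²/6)
(-389564 + Y(J(6)))/(-467464 - 41168/361114) = (-389564 + (4 - ⅙*6 - ⅙*6²))/(-467464 - 41168/361114) = (-389564 + (4 - 1 - ⅙*36))/(-467464 - 41168*1/361114) = (-389564 + (4 - 1 - 6))/(-467464 - 20584/180557) = (-389564 - 3)/(-84403918032/180557) = -389567*(-180557/84403918032) = 70339048819/84403918032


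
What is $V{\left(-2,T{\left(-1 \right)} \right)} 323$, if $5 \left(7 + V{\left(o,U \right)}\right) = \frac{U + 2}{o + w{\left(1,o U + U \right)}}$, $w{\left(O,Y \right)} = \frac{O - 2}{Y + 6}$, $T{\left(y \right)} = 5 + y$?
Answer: $- \frac{60401}{25} \approx -2416.0$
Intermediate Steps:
$w{\left(O,Y \right)} = \frac{-2 + O}{6 + Y}$
$V{\left(o,U \right)} = -7 + \frac{2 + U}{5 \left(o - \frac{1}{6 + U + U o}\right)}$ ($V{\left(o,U \right)} = -7 + \frac{\left(U + 2\right) \frac{1}{o + \frac{-2 + 1}{6 + \left(o U + U\right)}}}{5} = -7 + \frac{\left(2 + U\right) \frac{1}{o + \frac{1}{6 + \left(U o + U\right)} \left(-1\right)}}{5} = -7 + \frac{\left(2 + U\right) \frac{1}{o + \frac{1}{6 + \left(U + U o\right)} \left(-1\right)}}{5} = -7 + \frac{\left(2 + U\right) \frac{1}{o + \frac{1}{6 + U + U o} \left(-1\right)}}{5} = -7 + \frac{\left(2 + U\right) \frac{1}{o - \frac{1}{6 + U + U o}}}{5} = -7 + \frac{\frac{1}{o - \frac{1}{6 + U + U o}} \left(2 + U\right)}{5} = -7 + \frac{2 + U}{5 \left(o - \frac{1}{6 + U + U o}\right)}$)
$V{\left(-2,T{\left(-1 \right)} \right)} 323 = \frac{35 + \left(6 + \left(5 - 1\right) \left(1 - 2\right)\right) \left(2 + \left(5 - 1\right) - -70\right)}{5 \left(-1 - 2 \left(6 + \left(5 - 1\right) \left(1 - 2\right)\right)\right)} 323 = \frac{35 + \left(6 + 4 \left(-1\right)\right) \left(2 + 4 + 70\right)}{5 \left(-1 - 2 \left(6 + 4 \left(-1\right)\right)\right)} 323 = \frac{35 + \left(6 - 4\right) 76}{5 \left(-1 - 2 \left(6 - 4\right)\right)} 323 = \frac{35 + 2 \cdot 76}{5 \left(-1 - 4\right)} 323 = \frac{35 + 152}{5 \left(-1 - 4\right)} 323 = \frac{1}{5} \frac{1}{-5} \cdot 187 \cdot 323 = \frac{1}{5} \left(- \frac{1}{5}\right) 187 \cdot 323 = \left(- \frac{187}{25}\right) 323 = - \frac{60401}{25}$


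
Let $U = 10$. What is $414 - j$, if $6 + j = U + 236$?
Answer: $174$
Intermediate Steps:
$j = 240$ ($j = -6 + \left(10 + 236\right) = -6 + 246 = 240$)
$414 - j = 414 - 240 = 174$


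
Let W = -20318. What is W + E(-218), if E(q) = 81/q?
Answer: -4429405/218 ≈ -20318.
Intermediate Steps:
W + E(-218) = -20318 + 81/(-218) = -20318 + 81*(-1/218) = -20318 - 81/218 = -4429405/218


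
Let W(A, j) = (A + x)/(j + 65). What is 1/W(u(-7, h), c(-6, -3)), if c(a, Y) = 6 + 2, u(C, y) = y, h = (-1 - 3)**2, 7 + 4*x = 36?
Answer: 292/93 ≈ 3.1398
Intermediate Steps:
x = 29/4 (x = -7/4 + (1/4)*36 = -7/4 + 9 = 29/4 ≈ 7.2500)
h = 16 (h = (-4)**2 = 16)
c(a, Y) = 8
W(A, j) = (29/4 + A)/(65 + j) (W(A, j) = (A + 29/4)/(j + 65) = (29/4 + A)/(65 + j))
1/W(u(-7, h), c(-6, -3)) = 1/((29/4 + 16)/(65 + 8)) = 1/((93/4)/73) = 1/((1/73)*(93/4)) = 1/(93/292) = 292/93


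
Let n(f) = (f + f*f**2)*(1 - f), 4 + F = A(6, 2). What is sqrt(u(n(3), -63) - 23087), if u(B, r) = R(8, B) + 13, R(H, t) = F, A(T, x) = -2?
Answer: 2*I*sqrt(5770) ≈ 151.92*I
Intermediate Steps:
F = -6 (F = -4 - 2 = -6)
R(H, t) = -6
n(f) = (1 - f)*(f + f**3) (n(f) = (f + f**3)*(1 - f) = (1 - f)*(f + f**3))
u(B, r) = 7 (u(B, r) = -6 + 13 = 7)
sqrt(u(n(3), -63) - 23087) = sqrt(7 - 23087) = sqrt(-23080) = 2*I*sqrt(5770)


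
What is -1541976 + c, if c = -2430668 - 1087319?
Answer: -5059963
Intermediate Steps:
c = -3517987
-1541976 + c = -1541976 - 3517987 = -5059963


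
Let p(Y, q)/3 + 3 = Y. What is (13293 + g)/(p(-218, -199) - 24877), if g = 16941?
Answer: -15117/12770 ≈ -1.1838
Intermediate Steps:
p(Y, q) = -9 + 3*Y
(13293 + g)/(p(-218, -199) - 24877) = (13293 + 16941)/((-9 + 3*(-218)) - 24877) = 30234/((-9 - 654) - 24877) = 30234/(-663 - 24877) = 30234/(-25540) = 30234*(-1/25540) = -15117/12770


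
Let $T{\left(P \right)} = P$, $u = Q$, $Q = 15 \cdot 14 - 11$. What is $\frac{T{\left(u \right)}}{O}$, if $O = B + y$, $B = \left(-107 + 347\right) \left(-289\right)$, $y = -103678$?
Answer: $- \frac{199}{173038} \approx -0.00115$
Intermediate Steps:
$Q = 199$ ($Q = 210 - 11 = 199$)
$B = -69360$ ($B = 240 \left(-289\right) = -69360$)
$u = 199$
$O = -173038$ ($O = -69360 - 103678 = -173038$)
$\frac{T{\left(u \right)}}{O} = \frac{199}{-173038} = 199 \left(- \frac{1}{173038}\right) = - \frac{199}{173038}$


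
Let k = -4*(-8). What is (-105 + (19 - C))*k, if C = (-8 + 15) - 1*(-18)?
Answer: -3552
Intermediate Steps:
k = 32
C = 25 (C = 7 + 18 = 25)
(-105 + (19 - C))*k = (-105 + (19 - 1*25))*32 = (-105 + (19 - 25))*32 = (-105 - 6)*32 = -111*32 = -3552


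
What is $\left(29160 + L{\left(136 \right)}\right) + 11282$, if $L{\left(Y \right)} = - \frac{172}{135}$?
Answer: $\frac{5459498}{135} \approx 40441.0$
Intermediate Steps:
$L{\left(Y \right)} = - \frac{172}{135}$ ($L{\left(Y \right)} = \left(-172\right) \frac{1}{135} = - \frac{172}{135}$)
$\left(29160 + L{\left(136 \right)}\right) + 11282 = \left(29160 - \frac{172}{135}\right) + 11282 = \frac{3936428}{135} + 11282 = \frac{5459498}{135}$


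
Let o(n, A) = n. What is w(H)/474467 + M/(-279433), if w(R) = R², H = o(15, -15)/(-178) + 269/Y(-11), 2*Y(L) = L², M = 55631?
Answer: -158984728318917615/798736857563844892 ≈ -0.19905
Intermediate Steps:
Y(L) = L²/2
H = 93949/21538 (H = 15/(-178) + 269/(((½)*(-11)²)) = 15*(-1/178) + 269/(((½)*121)) = -15/178 + 269/(121/2) = -15/178 + 269*(2/121) = -15/178 + 538/121 = 93949/21538 ≈ 4.3620)
w(H)/474467 + M/(-279433) = (93949/21538)²/474467 + 55631/(-279433) = (8826414601/463885444)*(1/474467) + 55631*(-1/279433) = 8826414601/220098334958348 - 55631/279433 = -158984728318917615/798736857563844892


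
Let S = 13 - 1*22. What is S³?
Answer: -729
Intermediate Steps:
S = -9 (S = 13 - 22 = -9)
S³ = (-9)³ = -729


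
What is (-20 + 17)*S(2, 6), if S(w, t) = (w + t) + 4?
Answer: -36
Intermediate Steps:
S(w, t) = 4 + t + w (S(w, t) = (t + w) + 4 = 4 + t + w)
(-20 + 17)*S(2, 6) = (-20 + 17)*(4 + 6 + 2) = -3*12 = -36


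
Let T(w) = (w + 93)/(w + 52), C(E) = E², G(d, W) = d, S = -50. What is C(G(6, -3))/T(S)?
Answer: 72/43 ≈ 1.6744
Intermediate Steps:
T(w) = (93 + w)/(52 + w)
C(G(6, -3))/T(S) = 6²/(((93 - 50)/(52 - 50))) = 36/((43/2)) = 36/(((½)*43)) = 36/(43/2) = 36*(2/43) = 72/43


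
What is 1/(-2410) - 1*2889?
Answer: -6962491/2410 ≈ -2889.0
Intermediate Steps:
1/(-2410) - 1*2889 = -1/2410 - 2889 = -6962491/2410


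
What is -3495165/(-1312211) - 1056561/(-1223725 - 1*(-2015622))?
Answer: 1381379711634/1039135954267 ≈ 1.3294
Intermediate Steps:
-3495165/(-1312211) - 1056561/(-1223725 - 1*(-2015622)) = -3495165*(-1/1312211) - 1056561/(-1223725 + 2015622) = 3495165/1312211 - 1056561/791897 = 1381379711634/1039135954267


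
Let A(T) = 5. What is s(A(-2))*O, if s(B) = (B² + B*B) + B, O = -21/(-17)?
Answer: 1155/17 ≈ 67.941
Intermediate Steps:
O = 21/17 (O = -21*(-1/17) = 21/17 ≈ 1.2353)
s(B) = B + 2*B² (s(B) = (B² + B²) + B = 2*B² + B = B + 2*B²)
s(A(-2))*O = (5*(1 + 2*5))*(21/17) = (5*(1 + 10))*(21/17) = (5*11)*(21/17) = 55*(21/17) = 1155/17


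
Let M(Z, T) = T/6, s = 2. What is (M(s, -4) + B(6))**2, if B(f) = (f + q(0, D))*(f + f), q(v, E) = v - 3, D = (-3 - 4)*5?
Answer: 11236/9 ≈ 1248.4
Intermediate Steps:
M(Z, T) = T/6 (M(Z, T) = T*(1/6) = T/6)
D = -35 (D = -7*5 = -35)
q(v, E) = -3 + v
B(f) = 2*f*(-3 + f) (B(f) = (f + (-3 + 0))*(f + f) = (f - 3)*(2*f) = (-3 + f)*(2*f) = 2*f*(-3 + f))
(M(s, -4) + B(6))**2 = ((1/6)*(-4) + 2*6*(-3 + 6))**2 = (-2/3 + 2*6*3)**2 = (-2/3 + 36)**2 = (106/3)**2 = 11236/9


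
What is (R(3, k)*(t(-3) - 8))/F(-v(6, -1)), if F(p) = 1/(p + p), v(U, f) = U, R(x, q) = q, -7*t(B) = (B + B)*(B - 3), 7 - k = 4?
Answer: 3312/7 ≈ 473.14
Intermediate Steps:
k = 3 (k = 7 - 1*4 = 7 - 4 = 3)
t(B) = -2*B*(-3 + B)/7 (t(B) = -(B + B)*(B - 3)/7 = -2*B*(-3 + B)/7)
F(p) = 1/(2*p)
(R(3, k)*(t(-3) - 8))/F(-v(6, -1)) = (3*((2/7)*(-3)*(3 - 1*(-3)) - 8))/((1/(2*((-1*6))))) = (3*((2/7)*(-3)*(3 + 3) - 8))/(((½)/(-6))) = (3*((2/7)*(-3)*6 - 8))/(((½)*(-⅙))) = (3*(-36/7 - 8))/(-1/12) = (3*(-92/7))*(-12) = -276/7*(-12) = 3312/7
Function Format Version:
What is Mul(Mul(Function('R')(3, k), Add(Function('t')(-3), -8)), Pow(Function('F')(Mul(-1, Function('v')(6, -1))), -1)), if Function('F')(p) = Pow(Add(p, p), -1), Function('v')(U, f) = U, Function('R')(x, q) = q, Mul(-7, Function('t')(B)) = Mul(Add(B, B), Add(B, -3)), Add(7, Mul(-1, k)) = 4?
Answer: Rational(3312, 7) ≈ 473.14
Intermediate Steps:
k = 3 (k = Add(7, Mul(-1, 4)) = Add(7, -4) = 3)
Function('t')(B) = Mul(Rational(-2, 7), B, Add(-3, B)) (Function('t')(B) = Mul(Rational(-1, 7), Mul(Add(B, B), Add(B, -3))) = Mul(Rational(-1, 7), Mul(Mul(2, B), Add(-3, B))) = Mul(Rational(-1, 7), Mul(2, B, Add(-3, B))) = Mul(Rational(-2, 7), B, Add(-3, B)))
Function('F')(p) = Mul(Rational(1, 2), Pow(p, -1)) (Function('F')(p) = Pow(Mul(2, p), -1) = Mul(Rational(1, 2), Pow(p, -1)))
Mul(Mul(Function('R')(3, k), Add(Function('t')(-3), -8)), Pow(Function('F')(Mul(-1, Function('v')(6, -1))), -1)) = Mul(Mul(3, Add(Mul(Rational(2, 7), -3, Add(3, Mul(-1, -3))), -8)), Pow(Mul(Rational(1, 2), Pow(Mul(-1, 6), -1)), -1)) = Mul(Mul(3, Add(Mul(Rational(2, 7), -3, Add(3, 3)), -8)), Pow(Mul(Rational(1, 2), Pow(-6, -1)), -1)) = Mul(Mul(3, Add(Mul(Rational(2, 7), -3, 6), -8)), Pow(Mul(Rational(1, 2), Rational(-1, 6)), -1)) = Mul(Mul(3, Add(Rational(-36, 7), -8)), Pow(Rational(-1, 12), -1)) = Mul(Mul(3, Rational(-92, 7)), -12) = Mul(Rational(-276, 7), -12) = Rational(3312, 7)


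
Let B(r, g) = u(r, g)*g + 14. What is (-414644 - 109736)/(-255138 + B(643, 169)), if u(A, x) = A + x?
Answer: 131095/29474 ≈ 4.4478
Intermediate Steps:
B(r, g) = 14 + g*(g + r) (B(r, g) = (r + g)*g + 14 = (g + r)*g + 14 = g*(g + r) + 14 = 14 + g*(g + r))
(-414644 - 109736)/(-255138 + B(643, 169)) = (-414644 - 109736)/(-255138 + (14 + 169*(169 + 643))) = -524380/(-255138 + (14 + 169*812)) = -524380/(-255138 + (14 + 137228)) = -524380/(-255138 + 137242) = -524380/(-117896) = -524380*(-1/117896) = 131095/29474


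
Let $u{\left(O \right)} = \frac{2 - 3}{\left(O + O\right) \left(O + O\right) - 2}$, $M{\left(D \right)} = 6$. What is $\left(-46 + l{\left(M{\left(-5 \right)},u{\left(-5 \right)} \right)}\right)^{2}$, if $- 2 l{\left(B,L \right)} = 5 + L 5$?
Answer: $\frac{90269001}{38416} \approx 2349.8$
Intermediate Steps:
$u{\left(O \right)} = - \frac{1}{-2 + 4 O^{2}}$ ($u{\left(O \right)} = - \frac{1}{2 O 2 O - 2} = - \frac{1}{4 O^{2} - 2} = - \frac{1}{-2 + 4 O^{2}}$)
$l{\left(B,L \right)} = - \frac{5}{2} - \frac{5 L}{2}$ ($l{\left(B,L \right)} = - \frac{5 + L 5}{2} = - \frac{5 + 5 L}{2} = - \frac{5}{2} - \frac{5 L}{2}$)
$\left(-46 + l{\left(M{\left(-5 \right)},u{\left(-5 \right)} \right)}\right)^{2} = \left(-46 - \left(\frac{5}{2} + \frac{5 \left(- \frac{1}{-2 + 4 \left(-5\right)^{2}}\right)}{2}\right)\right)^{2} = \left(-46 - \left(\frac{5}{2} + \frac{5 \left(- \frac{1}{-2 + 4 \cdot 25}\right)}{2}\right)\right)^{2} = \left(-46 - \left(\frac{5}{2} + \frac{5 \left(- \frac{1}{-2 + 100}\right)}{2}\right)\right)^{2} = \left(-46 - \left(\frac{5}{2} + \frac{5 \left(- \frac{1}{98}\right)}{2}\right)\right)^{2} = \left(-46 - \left(\frac{5}{2} + \frac{5 \left(\left(-1\right) \frac{1}{98}\right)}{2}\right)\right)^{2} = \left(-46 - \frac{485}{196}\right)^{2} = \left(- \frac{9501}{196}\right)^{2} = \frac{90269001}{38416}$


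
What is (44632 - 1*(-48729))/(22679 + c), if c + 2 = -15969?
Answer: 93361/6708 ≈ 13.918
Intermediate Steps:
c = -15971 (c = -2 - 15969 = -15971)
(44632 - 1*(-48729))/(22679 + c) = (44632 - 1*(-48729))/(22679 - 15971) = (44632 + 48729)/6708 = 93361*(1/6708) = 93361/6708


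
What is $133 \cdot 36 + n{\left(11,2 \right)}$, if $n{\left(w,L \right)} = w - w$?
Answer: $4788$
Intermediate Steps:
$n{\left(w,L \right)} = 0$
$133 \cdot 36 + n{\left(11,2 \right)} = 133 \cdot 36 + 0 = 4788 + 0 = 4788$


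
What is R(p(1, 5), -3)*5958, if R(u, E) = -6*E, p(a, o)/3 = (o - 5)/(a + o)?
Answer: 107244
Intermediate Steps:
p(a, o) = 3*(-5 + o)/(a + o) (p(a, o) = 3*((o - 5)/(a + o)) = 3*((-5 + o)/(a + o)) = 3*(-5 + o)/(a + o))
R(p(1, 5), -3)*5958 = -6*(-3)*5958 = 18*5958 = 107244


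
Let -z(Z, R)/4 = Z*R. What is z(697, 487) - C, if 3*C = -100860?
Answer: -1324136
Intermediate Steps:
C = -33620 (C = (⅓)*(-100860) = -33620)
z(Z, R) = -4*R*Z (z(Z, R) = -4*Z*R = -4*R*Z)
z(697, 487) - C = -4*487*697 - 1*(-33620) = -1357756 + 33620 = -1324136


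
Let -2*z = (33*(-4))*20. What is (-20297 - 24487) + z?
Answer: -43464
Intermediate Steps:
z = 1320 (z = -33*(-4)*20/2 = -(-66)*20 = -½*(-2640) = 1320)
(-20297 - 24487) + z = (-20297 - 24487) + 1320 = -44784 + 1320 = -43464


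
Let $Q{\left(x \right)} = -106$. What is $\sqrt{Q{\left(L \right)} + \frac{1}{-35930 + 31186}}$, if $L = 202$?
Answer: $\frac{i \sqrt{596397890}}{2372} \approx 10.296 i$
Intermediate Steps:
$\sqrt{Q{\left(L \right)} + \frac{1}{-35930 + 31186}} = \sqrt{-106 + \frac{1}{-35930 + 31186}} = \sqrt{-106 + \frac{1}{-4744}} = \sqrt{-106 - \frac{1}{4744}} = \sqrt{- \frac{502865}{4744}} = \frac{i \sqrt{596397890}}{2372}$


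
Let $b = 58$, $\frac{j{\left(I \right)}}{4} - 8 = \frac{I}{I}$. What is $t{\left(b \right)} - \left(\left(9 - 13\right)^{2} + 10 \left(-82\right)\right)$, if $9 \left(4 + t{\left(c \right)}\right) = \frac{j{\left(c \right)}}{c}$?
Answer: $\frac{23202}{29} \approx 800.07$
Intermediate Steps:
$j{\left(I \right)} = 36$ ($j{\left(I \right)} = 32 + 4 \frac{I}{I} = 32 + 4 \cdot 1 = 32 + 4 = 36$)
$t{\left(c \right)} = -4 + \frac{4}{c}$ ($t{\left(c \right)} = -4 + \frac{36 \frac{1}{c}}{9} = -4 + \frac{4}{c}$)
$t{\left(b \right)} - \left(\left(9 - 13\right)^{2} + 10 \left(-82\right)\right) = \left(-4 + \frac{4}{58}\right) - \left(\left(9 - 13\right)^{2} + 10 \left(-82\right)\right) = \left(-4 + 4 \cdot \frac{1}{58}\right) - \left(\left(-4\right)^{2} - 820\right) = \left(-4 + \frac{2}{29}\right) - \left(16 - 820\right) = - \frac{114}{29} - -804 = - \frac{114}{29} + 804 = \frac{23202}{29}$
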